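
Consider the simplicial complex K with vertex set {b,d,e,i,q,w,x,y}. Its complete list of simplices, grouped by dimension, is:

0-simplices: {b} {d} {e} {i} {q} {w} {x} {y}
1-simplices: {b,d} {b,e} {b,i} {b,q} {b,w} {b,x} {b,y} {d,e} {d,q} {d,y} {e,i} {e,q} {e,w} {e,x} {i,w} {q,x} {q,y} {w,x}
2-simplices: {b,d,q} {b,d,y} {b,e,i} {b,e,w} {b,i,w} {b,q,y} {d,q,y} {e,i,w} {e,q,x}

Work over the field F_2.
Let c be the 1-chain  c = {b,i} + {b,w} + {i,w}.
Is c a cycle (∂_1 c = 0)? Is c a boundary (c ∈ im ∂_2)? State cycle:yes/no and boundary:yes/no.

cycle:yes boundary:yes

n_0=8 n_1=18 n_2=9  [Z2]
∂1: piv[bd,be,bi,bq,bw,bx,by] rk=7  ker:de,dq,dy,ei,eq,ew,ex,iw,qx,qy,wx
∂2: piv[bdq,bdy,bei,bew,biw,bqy,eqx] rk=7  ker:dqy,eiw
∂1c = 0
c vs im∂2: reduces to 0 ⇒ boundary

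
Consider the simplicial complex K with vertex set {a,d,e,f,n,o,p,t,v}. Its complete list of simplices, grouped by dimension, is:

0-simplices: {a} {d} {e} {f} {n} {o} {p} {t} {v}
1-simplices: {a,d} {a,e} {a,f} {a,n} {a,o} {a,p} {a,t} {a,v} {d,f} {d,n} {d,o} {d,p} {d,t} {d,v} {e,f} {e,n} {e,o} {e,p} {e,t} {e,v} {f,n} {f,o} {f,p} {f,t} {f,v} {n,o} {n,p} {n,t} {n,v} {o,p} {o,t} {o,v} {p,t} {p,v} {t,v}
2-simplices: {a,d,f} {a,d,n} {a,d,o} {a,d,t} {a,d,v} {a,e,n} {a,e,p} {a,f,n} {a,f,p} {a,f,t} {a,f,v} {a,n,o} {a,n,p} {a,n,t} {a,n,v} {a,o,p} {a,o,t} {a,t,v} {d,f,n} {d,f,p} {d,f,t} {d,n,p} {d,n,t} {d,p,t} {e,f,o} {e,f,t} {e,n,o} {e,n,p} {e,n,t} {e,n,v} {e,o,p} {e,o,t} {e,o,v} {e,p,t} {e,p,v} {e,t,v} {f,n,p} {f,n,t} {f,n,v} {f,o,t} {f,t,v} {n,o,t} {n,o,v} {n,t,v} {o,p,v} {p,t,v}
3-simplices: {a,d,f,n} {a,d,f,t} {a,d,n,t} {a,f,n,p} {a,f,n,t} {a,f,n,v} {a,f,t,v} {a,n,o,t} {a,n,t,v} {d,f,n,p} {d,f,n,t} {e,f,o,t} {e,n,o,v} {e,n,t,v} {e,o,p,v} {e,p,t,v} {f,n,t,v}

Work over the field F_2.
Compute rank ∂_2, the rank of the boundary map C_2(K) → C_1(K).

rank∂_2=27

n_0=9 n_1=35 n_2=46 n_3=17  [Z2]
∂1: piv[ad,ae,af,an,ao,ap,at,av] rk=8  ker:df,dn,do,dp,dt,dv,ef,en,eo,ep,et,ev,fn,fo,fp,ft,fv,no,np,nt,nv,op,ot,ov,pt,pv,tv
∂2: piv[adf,adn,ado,adt,adv,aen,aep,afn,afp,aft,afv,ano,anp,ant,anv,aop,aot,atv,dfp,dpt,efo,eft,eno,ent,env,eov,epv] rk=27  ker:dfn,dft,dnp,dnt,enp,eop,eot,ept,etv,fnp,fnt,fnv,fot,ftv,not,nov,ntv,opv,ptv
∂3: piv[adfn,adft,adnt,afnp,afnt,afnv,aftv,anot,antv,dfnp,efot,enov,entv,eopv,eptv] rk=15  ker:dfnt,fntv
rk∂_2=27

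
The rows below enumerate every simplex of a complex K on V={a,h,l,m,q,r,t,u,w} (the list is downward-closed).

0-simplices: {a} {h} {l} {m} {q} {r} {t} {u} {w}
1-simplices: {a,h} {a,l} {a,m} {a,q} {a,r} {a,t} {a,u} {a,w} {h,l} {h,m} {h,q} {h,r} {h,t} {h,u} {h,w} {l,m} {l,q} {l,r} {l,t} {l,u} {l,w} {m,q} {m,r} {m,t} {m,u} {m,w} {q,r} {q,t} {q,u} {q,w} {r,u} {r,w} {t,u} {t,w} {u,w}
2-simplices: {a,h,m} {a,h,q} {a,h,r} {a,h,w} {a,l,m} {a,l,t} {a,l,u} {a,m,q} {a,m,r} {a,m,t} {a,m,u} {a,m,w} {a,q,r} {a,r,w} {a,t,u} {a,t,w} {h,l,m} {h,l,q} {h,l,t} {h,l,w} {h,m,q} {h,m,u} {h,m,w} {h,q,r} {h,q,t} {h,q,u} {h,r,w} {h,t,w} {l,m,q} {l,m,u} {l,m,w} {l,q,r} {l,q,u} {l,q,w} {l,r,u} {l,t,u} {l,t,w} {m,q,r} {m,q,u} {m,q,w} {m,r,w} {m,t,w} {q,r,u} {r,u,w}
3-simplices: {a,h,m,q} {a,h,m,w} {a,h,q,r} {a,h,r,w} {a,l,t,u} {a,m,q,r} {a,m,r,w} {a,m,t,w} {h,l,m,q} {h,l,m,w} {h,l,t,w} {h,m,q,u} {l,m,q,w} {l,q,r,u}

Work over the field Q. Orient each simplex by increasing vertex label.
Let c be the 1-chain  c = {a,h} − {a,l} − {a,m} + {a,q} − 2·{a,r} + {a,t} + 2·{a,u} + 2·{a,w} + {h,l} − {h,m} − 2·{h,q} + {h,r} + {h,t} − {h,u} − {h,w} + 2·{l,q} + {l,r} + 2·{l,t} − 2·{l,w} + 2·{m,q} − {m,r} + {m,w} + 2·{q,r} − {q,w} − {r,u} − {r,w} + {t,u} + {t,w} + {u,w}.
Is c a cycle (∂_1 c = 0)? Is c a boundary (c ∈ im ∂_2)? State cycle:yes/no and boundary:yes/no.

cycle:no boundary:no

n_0=9 n_1=35 n_2=44 n_3=14  [Q]
∂1: piv[ah,al,am,aq,ar,at,au,aw] rk=8  ker:hl,hm,hq,hr,ht,hu,hw,lm,lq,lr,lt,lu,lw,mq,mr,mt,mu,mw,qr,qt,qu,qw,ru,rw,tu,tw,uw
∂2: piv[ahm,ahq,ahr,ahw,alm,alt,alu,amq,amr,amt,amu,amw,aqr,arw,atu,atw,hlm,hlq,hlt,hlw,hmu,hqt,hqu,lqr,lqw,lru,ruw] rk=27  ker:hmq,hmw,hqr,hrw,htw,lmq,lmu,lmw,lqu,ltu,ltw,mqr,mqu,mqw,mrw,mtw,qru
∂3: piv[ahmq,ahmw,ahqr,ahrw,altu,amqr,amrw,amtw,hlmq,hlmw,hltw,hmqu,lmqw,lqru] rk=14
∂1c = −3·{a} + 3·{h} − 3·{l} − 4·{m} + 2·{q} + 3·{r} + 2·{t}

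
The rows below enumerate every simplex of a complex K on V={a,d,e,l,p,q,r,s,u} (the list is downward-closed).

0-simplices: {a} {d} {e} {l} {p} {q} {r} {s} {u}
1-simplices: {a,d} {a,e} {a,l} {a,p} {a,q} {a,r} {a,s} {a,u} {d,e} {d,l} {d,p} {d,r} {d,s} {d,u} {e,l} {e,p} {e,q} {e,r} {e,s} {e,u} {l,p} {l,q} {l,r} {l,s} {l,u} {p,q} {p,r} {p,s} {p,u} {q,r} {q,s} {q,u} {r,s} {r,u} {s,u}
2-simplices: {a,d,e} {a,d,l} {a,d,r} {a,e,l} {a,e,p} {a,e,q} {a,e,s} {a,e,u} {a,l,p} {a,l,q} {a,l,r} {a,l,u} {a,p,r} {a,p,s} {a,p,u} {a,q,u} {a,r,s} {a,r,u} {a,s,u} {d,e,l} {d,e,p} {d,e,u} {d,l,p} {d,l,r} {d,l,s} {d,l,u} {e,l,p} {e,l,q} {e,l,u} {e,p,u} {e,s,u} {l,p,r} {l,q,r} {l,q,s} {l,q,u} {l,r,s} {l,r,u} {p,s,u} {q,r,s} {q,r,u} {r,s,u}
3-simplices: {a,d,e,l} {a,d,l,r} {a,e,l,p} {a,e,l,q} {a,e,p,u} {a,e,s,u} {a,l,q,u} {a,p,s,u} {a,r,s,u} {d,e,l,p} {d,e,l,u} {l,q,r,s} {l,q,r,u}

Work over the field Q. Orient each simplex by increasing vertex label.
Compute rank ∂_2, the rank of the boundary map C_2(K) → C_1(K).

n_0=9 n_1=35 n_2=41 n_3=13  [Q]
∂1: piv[ad,ae,al,ap,aq,ar,as,au] rk=8  ker:de,dl,dp,dr,ds,du,el,ep,eq,er,es,eu,lp,lq,lr,ls,lu,pq,pr,ps,pu,qr,qs,qu,rs,ru,su
∂2: piv[ade,adl,adr,ael,aep,aeq,aes,aeu,alp,alq,alr,alu,apr,aps,apu,aqu,ars,aru,asu,dep,deu,dls,lqr,lqs,lrs] rk=25  ker:del,dlp,dlr,dlu,elp,elq,elu,epu,esu,lpr,lqu,lru,psu,qrs,qru,rsu
∂3: piv[adel,adlr,aelp,aelq,aepu,aesu,alqu,apsu,arsu,delp,delu,lqrs,lqru] rk=13
rk∂_2=25

rank∂_2=25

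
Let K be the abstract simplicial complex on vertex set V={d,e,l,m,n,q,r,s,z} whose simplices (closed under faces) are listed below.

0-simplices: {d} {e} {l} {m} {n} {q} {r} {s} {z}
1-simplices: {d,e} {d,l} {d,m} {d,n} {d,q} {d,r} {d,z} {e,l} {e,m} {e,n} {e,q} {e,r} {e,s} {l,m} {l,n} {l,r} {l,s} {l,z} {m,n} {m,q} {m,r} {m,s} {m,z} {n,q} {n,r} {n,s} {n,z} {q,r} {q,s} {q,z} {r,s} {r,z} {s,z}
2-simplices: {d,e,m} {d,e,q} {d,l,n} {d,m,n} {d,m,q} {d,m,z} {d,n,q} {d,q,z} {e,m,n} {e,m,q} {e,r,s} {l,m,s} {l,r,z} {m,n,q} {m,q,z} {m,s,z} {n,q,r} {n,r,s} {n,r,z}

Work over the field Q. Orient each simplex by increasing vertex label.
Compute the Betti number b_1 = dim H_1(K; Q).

n_0=9 n_1=33 n_2=19  [Q]
∂1: piv[de,dl,dm,dn,dq,dr,dz,es] rk=8  ker:el,em,en,eq,er,lm,ln,lr,ls,lz,mn,mq,mr,ms,mz,nq,nr,ns,nz,qr,qs,qz,rs,rz,sz
∂2: piv[dem,deq,dln,dmn,dmq,dmz,dnq,dqz,emn,ers,lms,lrz,msz,nqr,nrs,nrz] rk=16  ker:emq,mnq,mqz
b_1=(33−8)−16=9

b_1=9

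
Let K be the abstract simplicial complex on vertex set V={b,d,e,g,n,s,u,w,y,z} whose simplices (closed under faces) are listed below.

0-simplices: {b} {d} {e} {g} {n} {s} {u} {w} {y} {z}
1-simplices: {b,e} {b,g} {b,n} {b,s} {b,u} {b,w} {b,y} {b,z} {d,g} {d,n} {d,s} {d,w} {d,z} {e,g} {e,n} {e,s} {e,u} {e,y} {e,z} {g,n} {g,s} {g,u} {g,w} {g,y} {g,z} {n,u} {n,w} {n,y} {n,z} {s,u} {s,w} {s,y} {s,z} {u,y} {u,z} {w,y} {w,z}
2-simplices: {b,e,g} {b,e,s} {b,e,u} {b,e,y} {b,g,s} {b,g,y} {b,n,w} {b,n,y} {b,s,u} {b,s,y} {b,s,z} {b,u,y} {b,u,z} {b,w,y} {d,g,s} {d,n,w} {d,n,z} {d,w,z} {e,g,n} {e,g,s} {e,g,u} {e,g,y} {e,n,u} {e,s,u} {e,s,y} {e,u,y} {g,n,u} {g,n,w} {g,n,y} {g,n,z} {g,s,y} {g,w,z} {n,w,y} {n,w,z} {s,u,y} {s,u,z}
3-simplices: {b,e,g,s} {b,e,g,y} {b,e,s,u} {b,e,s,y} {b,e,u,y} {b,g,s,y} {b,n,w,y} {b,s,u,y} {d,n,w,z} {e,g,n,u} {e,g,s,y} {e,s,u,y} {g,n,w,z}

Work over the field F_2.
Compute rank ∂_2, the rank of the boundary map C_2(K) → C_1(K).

n_0=10 n_1=37 n_2=36 n_3=13  [Z2]
∂1: piv[be,bg,bn,bs,bu,bw,by,bz,dg] rk=9  ker:dn,ds,dw,dz,eg,en,es,eu,ey,ez,gn,gs,gu,gw,gy,gz,nu,nw,ny,nz,su,sw,sy,sz,uy,uz,wy,wz
∂2: piv[beg,bes,beu,bey,bgs,bgy,bnw,bny,bsu,bsy,bsz,buy,buz,bwy,dgs,dnw,dnz,dwz,egn,egu,enu,gnw,gny,gnz] rk=24  ker:egs,egy,esu,esy,euy,gnu,gsy,gwz,nwy,nwz,suy,suz
∂3: piv[begs,begy,besu,besy,beuy,bgsy,bnwy,bsuy,dnwz,egnu,gnwz] rk=11  ker:egsy,esuy
rk∂_2=24

rank∂_2=24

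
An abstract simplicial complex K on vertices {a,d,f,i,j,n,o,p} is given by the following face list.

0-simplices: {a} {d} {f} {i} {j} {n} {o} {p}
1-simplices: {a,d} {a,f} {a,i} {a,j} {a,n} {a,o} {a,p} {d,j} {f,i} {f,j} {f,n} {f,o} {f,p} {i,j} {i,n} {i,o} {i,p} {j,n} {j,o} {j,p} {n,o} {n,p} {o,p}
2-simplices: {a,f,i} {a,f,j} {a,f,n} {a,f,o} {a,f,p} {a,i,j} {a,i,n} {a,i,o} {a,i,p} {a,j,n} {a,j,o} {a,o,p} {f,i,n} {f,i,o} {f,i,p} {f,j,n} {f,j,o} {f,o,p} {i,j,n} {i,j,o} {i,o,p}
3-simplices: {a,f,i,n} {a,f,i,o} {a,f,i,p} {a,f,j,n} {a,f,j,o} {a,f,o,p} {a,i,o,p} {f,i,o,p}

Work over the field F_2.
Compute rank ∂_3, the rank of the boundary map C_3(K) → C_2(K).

n_0=8 n_1=23 n_2=21 n_3=8  [Z2]
∂1: piv[ad,af,ai,aj,an,ao,ap] rk=7  ker:dj,fi,fj,fn,fo,fp,ij,in,io,ip,jn,jo,jp,no,np,op
∂2: piv[afi,afj,afn,afo,afp,aij,ain,aio,aip,ajn,ajo,aop] rk=12  ker:fin,fio,fip,fjn,fjo,fop,ijn,ijo,iop
∂3: piv[afin,afio,afip,afjn,afjo,afop,aiop] rk=7  ker:fiop
rk∂_3=7

rank∂_3=7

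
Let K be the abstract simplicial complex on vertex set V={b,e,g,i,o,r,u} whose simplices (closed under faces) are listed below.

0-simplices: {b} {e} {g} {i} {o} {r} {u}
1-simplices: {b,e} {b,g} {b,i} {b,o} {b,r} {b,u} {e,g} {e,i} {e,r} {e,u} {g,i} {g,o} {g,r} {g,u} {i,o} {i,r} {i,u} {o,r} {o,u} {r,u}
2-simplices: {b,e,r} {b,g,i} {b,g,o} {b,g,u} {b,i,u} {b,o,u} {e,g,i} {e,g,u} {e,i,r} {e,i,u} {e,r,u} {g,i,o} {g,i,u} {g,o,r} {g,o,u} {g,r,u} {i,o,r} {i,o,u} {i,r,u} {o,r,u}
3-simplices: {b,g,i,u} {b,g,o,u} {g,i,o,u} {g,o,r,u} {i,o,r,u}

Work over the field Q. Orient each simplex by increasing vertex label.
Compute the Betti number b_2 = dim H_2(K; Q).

b_2=2

n_0=7 n_1=20 n_2=20 n_3=5  [Q]
∂1: piv[be,bg,bi,bo,br,bu] rk=6  ker:eg,ei,er,eu,gi,go,gr,gu,io,ir,iu,or,ou,ru
∂2: piv[ber,bgi,bgo,bgu,biu,bou,egi,egu,eir,eru,gio,gor,gru] rk=13  ker:eiu,giu,gou,ior,iou,iru,oru
∂3: piv[bgiu,bgou,giou,goru,ioru] rk=5
b_2=(20−13)−5=2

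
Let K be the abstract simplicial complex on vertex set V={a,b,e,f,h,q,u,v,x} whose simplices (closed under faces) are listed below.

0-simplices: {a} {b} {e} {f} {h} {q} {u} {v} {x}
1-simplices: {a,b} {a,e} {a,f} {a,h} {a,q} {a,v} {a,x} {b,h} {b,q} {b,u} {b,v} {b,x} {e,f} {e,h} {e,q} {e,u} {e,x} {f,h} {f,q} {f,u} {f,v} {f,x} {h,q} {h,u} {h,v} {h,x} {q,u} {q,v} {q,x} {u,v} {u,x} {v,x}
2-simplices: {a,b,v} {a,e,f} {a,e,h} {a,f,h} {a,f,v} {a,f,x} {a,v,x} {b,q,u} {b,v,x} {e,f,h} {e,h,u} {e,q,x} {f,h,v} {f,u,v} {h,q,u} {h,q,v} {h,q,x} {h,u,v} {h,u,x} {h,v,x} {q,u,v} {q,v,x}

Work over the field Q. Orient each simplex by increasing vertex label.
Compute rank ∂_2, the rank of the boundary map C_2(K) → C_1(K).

n_0=9 n_1=32 n_2=22  [Q]
∂1: piv[ab,ae,af,ah,aq,av,ax,bu] rk=8  ker:bh,bq,bv,bx,ef,eh,eq,eu,ex,fh,fq,fu,fv,fx,hq,hu,hv,hx,qu,qv,qx,uv,ux,vx
∂2: piv[abv,aef,aeh,afh,afv,afx,avx,bqu,bvx,ehu,eqx,fhv,fuv,hqu,hqv,hqx,huv,hux,hvx] rk=19  ker:efh,quv,qvx
rk∂_2=19

rank∂_2=19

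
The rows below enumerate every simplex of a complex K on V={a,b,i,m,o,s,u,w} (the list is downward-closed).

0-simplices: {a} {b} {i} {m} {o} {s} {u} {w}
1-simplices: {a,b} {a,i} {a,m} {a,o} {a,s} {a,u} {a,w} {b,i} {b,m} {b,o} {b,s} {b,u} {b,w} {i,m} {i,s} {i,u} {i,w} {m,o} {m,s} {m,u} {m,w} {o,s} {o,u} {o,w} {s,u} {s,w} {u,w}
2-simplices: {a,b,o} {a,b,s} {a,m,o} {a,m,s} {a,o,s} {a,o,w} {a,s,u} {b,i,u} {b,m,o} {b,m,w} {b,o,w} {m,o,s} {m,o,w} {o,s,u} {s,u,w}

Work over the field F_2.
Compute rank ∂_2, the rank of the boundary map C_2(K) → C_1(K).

rank∂_2=13

n_0=8 n_1=27 n_2=15  [Z2]
∂1: piv[ab,ai,am,ao,as,au,aw] rk=7  ker:bi,bm,bo,bs,bu,bw,im,is,iu,iw,mo,ms,mu,mw,os,ou,ow,su,sw,uw
∂2: piv[abo,abs,amo,ams,aos,aow,asu,biu,bmo,bmw,bow,osu,suw] rk=13  ker:mos,mow
rk∂_2=13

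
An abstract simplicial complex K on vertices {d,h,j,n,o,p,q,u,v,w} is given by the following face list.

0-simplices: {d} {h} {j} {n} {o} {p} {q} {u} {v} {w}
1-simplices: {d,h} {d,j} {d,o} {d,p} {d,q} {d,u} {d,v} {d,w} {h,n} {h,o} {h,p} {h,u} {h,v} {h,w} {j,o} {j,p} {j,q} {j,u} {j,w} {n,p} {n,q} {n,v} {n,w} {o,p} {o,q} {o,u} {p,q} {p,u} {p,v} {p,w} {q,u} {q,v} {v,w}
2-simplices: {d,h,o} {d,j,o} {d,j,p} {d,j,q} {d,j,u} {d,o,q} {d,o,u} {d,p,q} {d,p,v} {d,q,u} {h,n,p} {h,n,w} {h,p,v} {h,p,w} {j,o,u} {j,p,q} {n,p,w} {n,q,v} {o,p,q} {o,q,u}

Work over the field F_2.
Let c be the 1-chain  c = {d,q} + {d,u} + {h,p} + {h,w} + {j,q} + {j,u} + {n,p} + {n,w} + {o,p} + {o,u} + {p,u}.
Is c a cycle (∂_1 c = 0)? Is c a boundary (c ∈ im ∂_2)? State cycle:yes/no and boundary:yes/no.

n_0=10 n_1=33 n_2=20  [Z2]
∂1: piv[dh,dj,do,dp,dq,du,dv,dw,hn] rk=9  ker:ho,hp,hu,hv,hw,jo,jp,jq,ju,jw,np,nq,nv,nw,op,oq,ou,pq,pu,pv,pw,qu,qv,vw
∂2: piv[dho,djo,djp,djq,dju,doq,dou,dpq,dpv,dqu,hnp,hnw,hpv,hpw,nqv,opq] rk=16  ker:jou,jpq,npw,oqu
∂1c = 0
c vs im∂2: residual ≠ 0 ⇒ not boundary

cycle:yes boundary:no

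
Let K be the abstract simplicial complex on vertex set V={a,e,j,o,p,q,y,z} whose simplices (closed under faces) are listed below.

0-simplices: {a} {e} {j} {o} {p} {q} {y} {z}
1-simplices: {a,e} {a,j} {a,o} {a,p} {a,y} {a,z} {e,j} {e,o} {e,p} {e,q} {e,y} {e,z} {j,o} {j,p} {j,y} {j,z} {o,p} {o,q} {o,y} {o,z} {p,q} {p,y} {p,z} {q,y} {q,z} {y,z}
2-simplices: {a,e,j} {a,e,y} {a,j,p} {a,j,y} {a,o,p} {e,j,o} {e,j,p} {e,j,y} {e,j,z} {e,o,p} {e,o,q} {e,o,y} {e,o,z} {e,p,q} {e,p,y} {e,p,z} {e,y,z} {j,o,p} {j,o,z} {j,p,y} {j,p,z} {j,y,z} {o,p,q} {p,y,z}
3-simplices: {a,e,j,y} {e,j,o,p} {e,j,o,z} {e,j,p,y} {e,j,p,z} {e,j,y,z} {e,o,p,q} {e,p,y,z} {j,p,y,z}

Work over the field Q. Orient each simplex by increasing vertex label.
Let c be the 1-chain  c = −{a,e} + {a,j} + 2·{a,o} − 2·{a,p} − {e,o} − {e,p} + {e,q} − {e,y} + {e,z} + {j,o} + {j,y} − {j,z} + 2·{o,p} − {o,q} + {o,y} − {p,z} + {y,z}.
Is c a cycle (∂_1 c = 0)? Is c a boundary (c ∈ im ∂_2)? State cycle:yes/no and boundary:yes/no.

cycle:yes boundary:yes

n_0=8 n_1=26 n_2=24 n_3=9  [Q]
∂1: piv[ae,aj,ao,ap,ay,az,eq] rk=7  ker:ej,eo,ep,ey,ez,jo,jp,jy,jz,op,oq,oy,oz,pq,py,pz,qy,qz,yz
∂2: piv[aej,aey,ajp,ajy,aop,ejo,ejp,ejz,eop,eoq,eoy,eoz,epq,epy,epz,eyz] rk=16  ker:ejy,jop,joz,jpy,jpz,jyz,opq,pyz
∂3: piv[aejy,ejop,ejoz,ejpy,ejpz,ejyz,eopq,epyz] rk=8  ker:jpyz
∂1c = 0
c vs im∂2: reduces to 0 ⇒ boundary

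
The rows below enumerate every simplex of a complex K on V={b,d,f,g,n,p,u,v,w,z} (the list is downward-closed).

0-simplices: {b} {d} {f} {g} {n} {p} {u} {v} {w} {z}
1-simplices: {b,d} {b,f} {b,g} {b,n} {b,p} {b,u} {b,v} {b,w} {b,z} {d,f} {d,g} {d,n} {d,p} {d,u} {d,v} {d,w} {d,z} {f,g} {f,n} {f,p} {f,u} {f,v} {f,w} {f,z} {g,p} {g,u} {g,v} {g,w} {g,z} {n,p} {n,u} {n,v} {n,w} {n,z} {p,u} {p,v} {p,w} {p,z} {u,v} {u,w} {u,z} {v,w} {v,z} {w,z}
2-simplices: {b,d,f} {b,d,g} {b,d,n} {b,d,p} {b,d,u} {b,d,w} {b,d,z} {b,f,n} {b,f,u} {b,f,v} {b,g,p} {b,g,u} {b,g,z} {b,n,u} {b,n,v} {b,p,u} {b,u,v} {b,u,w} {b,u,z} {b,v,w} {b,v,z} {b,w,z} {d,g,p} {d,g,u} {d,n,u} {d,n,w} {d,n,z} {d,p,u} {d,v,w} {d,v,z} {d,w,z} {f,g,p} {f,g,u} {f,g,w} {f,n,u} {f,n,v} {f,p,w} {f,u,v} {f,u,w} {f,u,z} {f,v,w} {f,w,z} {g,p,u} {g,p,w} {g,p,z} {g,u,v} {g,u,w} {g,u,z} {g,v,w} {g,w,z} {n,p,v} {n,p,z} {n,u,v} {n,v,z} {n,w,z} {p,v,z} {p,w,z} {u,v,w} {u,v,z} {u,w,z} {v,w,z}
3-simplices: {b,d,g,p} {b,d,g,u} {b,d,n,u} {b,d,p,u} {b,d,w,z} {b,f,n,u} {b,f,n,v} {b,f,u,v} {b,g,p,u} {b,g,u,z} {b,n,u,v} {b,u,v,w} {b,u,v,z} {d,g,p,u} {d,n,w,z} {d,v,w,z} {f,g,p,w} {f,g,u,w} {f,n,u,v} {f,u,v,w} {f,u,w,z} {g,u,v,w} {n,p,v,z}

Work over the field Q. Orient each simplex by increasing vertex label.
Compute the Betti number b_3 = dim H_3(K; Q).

n_0=10 n_1=44 n_2=61 n_3=23  [Q]
∂1: piv[bd,bf,bg,bn,bp,bu,bv,bw,bz] rk=9  ker:df,dg,dn,dp,du,dv,dw,dz,fg,fn,fp,fu,fv,fw,fz,gp,gu,gv,gw,gz,np,nu,nv,nw,nz,pu,pv,pw,pz,uv,uw,uz,vw,vz,wz
∂2: piv[bdf,bdg,bdn,bdp,bdu,bdw,bdz,bfn,bfu,bfv,bgp,bgu,bgz,bnu,bnv,bpu,buv,buw,buz,bvw,bvz,bwz,dnw,dnz,dvw,fgp,fgu,fgw,fpw,fuw,fuz,gpz,guv,npv,npz] rk=35  ker:dgp,dgu,dnu,dpu,dvz,dwz,fnu,fnv,fuv,fvw,fwz,gpu,gpw,guw,guz,gvw,gwz,nuv,nvz,nwz,pvz,pwz,uvw,uvz,uwz,vwz
∂3: piv[bdgp,bdgu,bdnu,bdpu,bdwz,bfnu,bfnv,bfuv,bgpu,bguz,bnuv,buvw,buvz,dnwz,dvwz,fgpw,fguw,fuvw,fuwz,guvw,npvz] rk=21  ker:dgpu,fnuv
b_3=(23−21)−0=2

b_3=2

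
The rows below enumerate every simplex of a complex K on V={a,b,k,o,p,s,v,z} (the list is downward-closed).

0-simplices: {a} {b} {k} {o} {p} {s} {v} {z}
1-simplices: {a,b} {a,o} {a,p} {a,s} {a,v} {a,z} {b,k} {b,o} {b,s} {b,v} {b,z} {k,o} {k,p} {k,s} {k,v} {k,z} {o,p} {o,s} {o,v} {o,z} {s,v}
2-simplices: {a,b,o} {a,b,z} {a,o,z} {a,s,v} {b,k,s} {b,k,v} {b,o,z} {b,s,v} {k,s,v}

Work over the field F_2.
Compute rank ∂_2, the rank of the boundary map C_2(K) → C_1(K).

n_0=8 n_1=21 n_2=9  [Z2]
∂1: piv[ab,ao,ap,as,av,az,bk] rk=7  ker:bo,bs,bv,bz,ko,kp,ks,kv,kz,op,os,ov,oz,sv
∂2: piv[abo,abz,aoz,asv,bks,bkv,bsv] rk=7  ker:boz,ksv
rk∂_2=7

rank∂_2=7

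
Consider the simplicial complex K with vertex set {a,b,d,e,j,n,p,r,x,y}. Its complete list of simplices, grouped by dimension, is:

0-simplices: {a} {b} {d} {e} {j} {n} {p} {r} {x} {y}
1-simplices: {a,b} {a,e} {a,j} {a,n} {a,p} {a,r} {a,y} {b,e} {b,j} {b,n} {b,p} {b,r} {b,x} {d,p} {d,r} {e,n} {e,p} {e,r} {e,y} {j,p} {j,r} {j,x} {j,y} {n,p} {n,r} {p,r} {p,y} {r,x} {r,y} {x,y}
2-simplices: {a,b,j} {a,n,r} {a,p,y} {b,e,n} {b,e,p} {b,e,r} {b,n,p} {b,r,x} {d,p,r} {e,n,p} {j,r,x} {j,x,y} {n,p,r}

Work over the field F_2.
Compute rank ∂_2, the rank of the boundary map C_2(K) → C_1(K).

rank∂_2=12

n_0=10 n_1=30 n_2=13  [Z2]
∂1: piv[ab,ae,aj,an,ap,ar,ay,bx,dp] rk=9  ker:be,bj,bn,bp,br,dr,en,ep,er,ey,jp,jr,jx,jy,np,nr,pr,py,rx,ry,xy
∂2: piv[abj,anr,apy,ben,bep,ber,bnp,brx,dpr,jrx,jxy,npr] rk=12  ker:enp
rk∂_2=12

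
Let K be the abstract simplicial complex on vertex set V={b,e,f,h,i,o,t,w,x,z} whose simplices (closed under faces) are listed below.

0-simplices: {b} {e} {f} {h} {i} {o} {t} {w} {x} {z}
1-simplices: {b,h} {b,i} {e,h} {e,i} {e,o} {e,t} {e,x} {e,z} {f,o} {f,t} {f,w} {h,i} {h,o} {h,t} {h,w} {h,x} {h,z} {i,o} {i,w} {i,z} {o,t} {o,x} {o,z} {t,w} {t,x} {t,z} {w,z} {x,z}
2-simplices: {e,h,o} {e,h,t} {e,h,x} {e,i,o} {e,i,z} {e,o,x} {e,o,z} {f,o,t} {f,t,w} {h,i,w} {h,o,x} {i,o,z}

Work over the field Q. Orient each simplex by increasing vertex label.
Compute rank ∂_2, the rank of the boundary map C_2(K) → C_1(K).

rank∂_2=10

n_0=10 n_1=28 n_2=12  [Q]
∂1: piv[bh,bi,eh,eo,et,ex,ez,fo,fw] rk=9  ker:ei,ft,hi,ho,ht,hw,hx,hz,io,iw,iz,ot,ox,oz,tw,tx,tz,wz,xz
∂2: piv[eho,eht,ehx,eio,eiz,eox,eoz,fot,ftw,hiw] rk=10  ker:hox,ioz
rk∂_2=10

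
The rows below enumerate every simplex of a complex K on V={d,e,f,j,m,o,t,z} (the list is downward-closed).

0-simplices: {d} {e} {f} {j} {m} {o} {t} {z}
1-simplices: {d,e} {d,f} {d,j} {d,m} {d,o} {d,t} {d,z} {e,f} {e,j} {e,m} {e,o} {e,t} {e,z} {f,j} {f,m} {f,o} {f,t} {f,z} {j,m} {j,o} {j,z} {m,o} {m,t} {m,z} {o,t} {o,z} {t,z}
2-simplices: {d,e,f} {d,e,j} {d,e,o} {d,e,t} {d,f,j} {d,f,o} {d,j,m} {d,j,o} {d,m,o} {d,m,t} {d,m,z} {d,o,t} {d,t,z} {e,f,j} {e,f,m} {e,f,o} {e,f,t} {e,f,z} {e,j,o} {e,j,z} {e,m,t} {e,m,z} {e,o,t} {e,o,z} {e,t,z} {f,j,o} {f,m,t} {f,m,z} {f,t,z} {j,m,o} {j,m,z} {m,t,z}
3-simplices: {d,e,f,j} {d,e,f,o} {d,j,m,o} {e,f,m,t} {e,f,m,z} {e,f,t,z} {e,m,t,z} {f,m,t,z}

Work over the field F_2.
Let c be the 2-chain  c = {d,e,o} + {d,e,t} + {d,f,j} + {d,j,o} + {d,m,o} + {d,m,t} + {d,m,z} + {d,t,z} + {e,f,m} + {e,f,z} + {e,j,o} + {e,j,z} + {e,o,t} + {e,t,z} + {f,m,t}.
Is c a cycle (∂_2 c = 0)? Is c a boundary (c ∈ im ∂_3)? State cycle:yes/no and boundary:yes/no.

n_0=8 n_1=27 n_2=32 n_3=8  [Z2]
∂1: piv[de,df,dj,dm,do,dt,dz] rk=7  ker:ef,ej,em,eo,et,ez,fj,fm,fo,ft,fz,jm,jo,jz,mo,mt,mz,ot,oz,tz
∂2: piv[def,dej,deo,det,dfj,dfo,djm,djo,dmo,dmt,dmz,dot,dtz,efm,eft,efz,ejz,emt,emz,eoz] rk=20  ker:efj,efo,ejo,eot,etz,fjo,fmt,fmz,ftz,jmo,jmz,mtz
∂3: piv[defj,defo,djmo,efmt,efmz,eftz,emtz] rk=7  ker:fmtz
∂2c = {d,f} + {d,m} + {d,o} + {d,t} + {e,m} + {e,o} + {e,t} + {e,z} + {f,j} + {f,t} + {f,z} + {j,z} + {m,o} + {m,z} + {o,t}

cycle:no boundary:no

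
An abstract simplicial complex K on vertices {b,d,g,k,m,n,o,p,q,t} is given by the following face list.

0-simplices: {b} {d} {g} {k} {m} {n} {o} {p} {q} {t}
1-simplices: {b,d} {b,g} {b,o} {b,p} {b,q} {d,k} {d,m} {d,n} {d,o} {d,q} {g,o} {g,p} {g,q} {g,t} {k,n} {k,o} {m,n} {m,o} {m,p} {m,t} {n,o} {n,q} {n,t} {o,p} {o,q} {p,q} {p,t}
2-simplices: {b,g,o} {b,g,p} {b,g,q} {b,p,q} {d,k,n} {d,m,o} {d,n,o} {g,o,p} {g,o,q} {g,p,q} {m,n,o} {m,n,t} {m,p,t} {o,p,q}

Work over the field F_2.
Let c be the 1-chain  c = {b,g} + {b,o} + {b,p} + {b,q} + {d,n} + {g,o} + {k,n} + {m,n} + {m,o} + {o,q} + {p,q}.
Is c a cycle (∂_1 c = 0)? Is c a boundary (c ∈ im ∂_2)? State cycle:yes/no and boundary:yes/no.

cycle:no boundary:no

n_0=10 n_1=27 n_2=14  [Z2]
∂1: piv[bd,bg,bo,bp,bq,dk,dm,dn,gt] rk=9  ker:do,dq,go,gp,gq,kn,ko,mn,mo,mp,mt,no,nq,nt,op,oq,pq,pt
∂2: piv[bgo,bgp,bgq,bpq,dkn,dmo,dno,gop,goq,mno,mnt,mpt] rk=12  ker:gpq,opq
∂1c = {d} + {k} + {n} + {q}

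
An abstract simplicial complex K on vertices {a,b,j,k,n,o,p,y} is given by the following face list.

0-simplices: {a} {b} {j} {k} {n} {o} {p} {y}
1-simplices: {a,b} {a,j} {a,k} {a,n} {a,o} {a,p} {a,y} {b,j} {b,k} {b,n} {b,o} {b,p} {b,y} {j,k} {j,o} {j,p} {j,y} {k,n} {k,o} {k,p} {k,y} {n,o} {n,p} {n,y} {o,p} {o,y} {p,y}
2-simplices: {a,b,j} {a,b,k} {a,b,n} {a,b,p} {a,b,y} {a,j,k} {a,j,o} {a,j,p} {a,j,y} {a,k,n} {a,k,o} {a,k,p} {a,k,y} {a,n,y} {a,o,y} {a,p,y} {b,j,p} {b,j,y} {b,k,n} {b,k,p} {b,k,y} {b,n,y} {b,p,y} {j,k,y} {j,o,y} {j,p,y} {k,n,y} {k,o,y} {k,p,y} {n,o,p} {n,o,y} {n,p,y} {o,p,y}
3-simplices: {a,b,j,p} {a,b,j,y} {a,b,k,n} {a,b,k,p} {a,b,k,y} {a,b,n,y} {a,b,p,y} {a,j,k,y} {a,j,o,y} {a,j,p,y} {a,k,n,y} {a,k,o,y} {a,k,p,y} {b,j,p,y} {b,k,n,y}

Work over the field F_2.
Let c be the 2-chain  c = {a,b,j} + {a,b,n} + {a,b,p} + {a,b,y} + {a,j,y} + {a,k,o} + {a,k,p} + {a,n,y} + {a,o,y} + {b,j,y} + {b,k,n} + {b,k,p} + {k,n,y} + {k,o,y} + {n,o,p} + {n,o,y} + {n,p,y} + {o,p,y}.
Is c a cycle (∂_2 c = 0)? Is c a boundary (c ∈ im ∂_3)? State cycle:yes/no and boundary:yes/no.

cycle:yes boundary:no

n_0=8 n_1=27 n_2=33 n_3=15  [Z2]
∂1: piv[ab,aj,ak,an,ao,ap,ay] rk=7  ker:bj,bk,bn,bo,bp,by,jk,jo,jp,jy,kn,ko,kp,ky,no,np,ny,op,oy,py
∂2: piv[abj,abk,abn,abp,aby,ajk,ajo,ajp,ajy,akn,ako,akp,aky,any,aoy,apy,nop,noy,npy] rk=19  ker:bjp,bjy,bkn,bkp,bky,bny,bpy,jky,joy,jpy,kny,koy,kpy,opy
∂3: piv[abjp,abjy,abkn,abkp,abky,abny,abpy,ajky,ajoy,ajpy,akny,akoy,akpy] rk=13  ker:bjpy,bkny
∂2c = 0
c vs im∂3: residual ≠ 0 ⇒ not boundary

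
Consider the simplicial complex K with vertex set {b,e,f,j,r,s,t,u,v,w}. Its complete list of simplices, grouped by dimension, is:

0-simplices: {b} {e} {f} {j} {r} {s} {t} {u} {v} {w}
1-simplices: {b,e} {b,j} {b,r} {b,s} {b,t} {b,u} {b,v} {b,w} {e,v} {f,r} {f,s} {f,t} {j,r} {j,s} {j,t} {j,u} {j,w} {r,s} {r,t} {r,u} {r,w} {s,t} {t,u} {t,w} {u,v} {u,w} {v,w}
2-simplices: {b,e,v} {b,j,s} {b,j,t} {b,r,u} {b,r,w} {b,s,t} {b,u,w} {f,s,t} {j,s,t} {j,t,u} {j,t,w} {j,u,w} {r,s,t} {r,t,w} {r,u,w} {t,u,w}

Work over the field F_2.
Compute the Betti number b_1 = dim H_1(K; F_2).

b_1=5

n_0=10 n_1=27 n_2=16  [Z2]
∂1: piv[be,bj,br,bs,bt,bu,bv,bw,fr] rk=9  ker:ev,fs,ft,jr,js,jt,ju,jw,rs,rt,ru,rw,st,tu,tw,uv,uw,vw
∂2: piv[bev,bjs,bjt,bru,brw,bst,buw,fst,jtu,jtw,juw,rst,rtw] rk=13  ker:jst,ruw,tuw
b_1=(27−9)−13=5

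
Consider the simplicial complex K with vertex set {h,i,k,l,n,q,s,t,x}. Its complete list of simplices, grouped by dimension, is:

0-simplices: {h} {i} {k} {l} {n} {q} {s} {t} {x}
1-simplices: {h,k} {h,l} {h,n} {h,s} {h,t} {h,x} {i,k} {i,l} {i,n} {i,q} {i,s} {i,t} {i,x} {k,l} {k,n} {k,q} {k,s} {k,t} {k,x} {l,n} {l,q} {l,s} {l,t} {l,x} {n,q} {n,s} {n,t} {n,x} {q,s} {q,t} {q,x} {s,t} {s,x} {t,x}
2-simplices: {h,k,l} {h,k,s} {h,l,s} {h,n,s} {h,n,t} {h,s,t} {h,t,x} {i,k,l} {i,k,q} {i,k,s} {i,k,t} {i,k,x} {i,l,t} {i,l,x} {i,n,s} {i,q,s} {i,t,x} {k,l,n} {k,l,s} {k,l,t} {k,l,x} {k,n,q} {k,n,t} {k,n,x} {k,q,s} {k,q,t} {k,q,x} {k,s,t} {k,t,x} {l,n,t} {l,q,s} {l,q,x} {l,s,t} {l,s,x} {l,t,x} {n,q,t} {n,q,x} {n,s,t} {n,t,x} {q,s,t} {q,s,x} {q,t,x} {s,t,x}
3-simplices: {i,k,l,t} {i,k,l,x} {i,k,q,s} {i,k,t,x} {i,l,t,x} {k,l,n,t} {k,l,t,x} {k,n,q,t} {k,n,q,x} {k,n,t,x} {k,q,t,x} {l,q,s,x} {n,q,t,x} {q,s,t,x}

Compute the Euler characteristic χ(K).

χ(K)=4

n_0=9 n_1=34 n_2=43 n_3=14
χ=+9−34+43−14=4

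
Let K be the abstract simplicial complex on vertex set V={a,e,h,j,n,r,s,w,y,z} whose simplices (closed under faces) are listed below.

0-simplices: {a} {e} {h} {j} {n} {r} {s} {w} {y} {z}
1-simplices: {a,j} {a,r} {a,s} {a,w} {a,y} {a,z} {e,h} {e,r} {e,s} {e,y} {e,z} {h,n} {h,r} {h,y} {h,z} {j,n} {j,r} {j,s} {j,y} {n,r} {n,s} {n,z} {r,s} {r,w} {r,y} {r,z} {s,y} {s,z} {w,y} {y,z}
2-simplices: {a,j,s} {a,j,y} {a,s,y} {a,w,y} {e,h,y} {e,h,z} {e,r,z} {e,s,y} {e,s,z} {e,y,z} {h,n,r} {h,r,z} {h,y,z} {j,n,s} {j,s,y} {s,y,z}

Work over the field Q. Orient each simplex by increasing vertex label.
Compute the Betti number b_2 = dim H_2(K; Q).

b_2=3

n_0=10 n_1=30 n_2=16  [Q]
∂1: piv[aj,ar,as,aw,ay,az,eh,er,hn] rk=9  ker:es,ey,ez,hr,hy,hz,jn,jr,js,jy,nr,ns,nz,rs,rw,ry,rz,sy,sz,wy,yz
∂2: piv[ajs,ajy,asy,awy,ehy,ehz,erz,esy,esz,eyz,hnr,hrz,jns] rk=13  ker:hyz,jsy,syz
b_2=(16−13)−0=3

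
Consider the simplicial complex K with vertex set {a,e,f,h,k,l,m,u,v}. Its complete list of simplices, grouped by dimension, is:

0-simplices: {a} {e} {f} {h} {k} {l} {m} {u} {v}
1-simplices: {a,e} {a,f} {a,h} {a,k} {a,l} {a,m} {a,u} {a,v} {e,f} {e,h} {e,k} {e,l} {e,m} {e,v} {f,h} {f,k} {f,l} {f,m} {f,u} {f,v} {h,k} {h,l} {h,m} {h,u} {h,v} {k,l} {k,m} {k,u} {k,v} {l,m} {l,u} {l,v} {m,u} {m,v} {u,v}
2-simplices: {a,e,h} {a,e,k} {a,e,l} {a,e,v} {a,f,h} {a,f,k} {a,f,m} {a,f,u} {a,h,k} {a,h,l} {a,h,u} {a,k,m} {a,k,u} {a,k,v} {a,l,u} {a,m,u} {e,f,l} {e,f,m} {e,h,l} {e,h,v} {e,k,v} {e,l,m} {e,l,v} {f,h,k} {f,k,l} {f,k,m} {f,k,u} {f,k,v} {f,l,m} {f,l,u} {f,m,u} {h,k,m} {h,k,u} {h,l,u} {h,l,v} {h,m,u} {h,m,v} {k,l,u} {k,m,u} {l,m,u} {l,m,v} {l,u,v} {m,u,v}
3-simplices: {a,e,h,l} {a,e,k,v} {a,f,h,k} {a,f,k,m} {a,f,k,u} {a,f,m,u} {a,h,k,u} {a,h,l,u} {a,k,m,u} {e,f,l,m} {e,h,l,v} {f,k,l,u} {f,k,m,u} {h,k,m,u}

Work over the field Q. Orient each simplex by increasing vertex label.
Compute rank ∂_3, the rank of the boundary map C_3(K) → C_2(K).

n_0=9 n_1=35 n_2=43 n_3=14  [Q]
∂1: piv[ae,af,ah,ak,al,am,au,av] rk=8  ker:ef,eh,ek,el,em,ev,fh,fk,fl,fm,fu,fv,hk,hl,hm,hu,hv,kl,km,ku,kv,lm,lu,lv,mu,mv,uv
∂2: piv[aeh,aek,ael,aev,afh,afk,afm,afu,ahk,ahl,ahu,akm,aku,akv,alu,amu,efl,efm,ehv,elm,elv,fkl,fkv,flu,hkm,hmv,luv] rk=27  ker:ehl,ekv,fhk,fkm,fku,flm,fmu,hku,hlu,hlv,hmu,klu,kmu,lmu,lmv,muv
∂3: piv[aehl,aekv,afhk,afkm,afku,afmu,ahku,ahlu,akmu,eflm,ehlv,fklu,hkmu] rk=13  ker:fkmu
rk∂_3=13

rank∂_3=13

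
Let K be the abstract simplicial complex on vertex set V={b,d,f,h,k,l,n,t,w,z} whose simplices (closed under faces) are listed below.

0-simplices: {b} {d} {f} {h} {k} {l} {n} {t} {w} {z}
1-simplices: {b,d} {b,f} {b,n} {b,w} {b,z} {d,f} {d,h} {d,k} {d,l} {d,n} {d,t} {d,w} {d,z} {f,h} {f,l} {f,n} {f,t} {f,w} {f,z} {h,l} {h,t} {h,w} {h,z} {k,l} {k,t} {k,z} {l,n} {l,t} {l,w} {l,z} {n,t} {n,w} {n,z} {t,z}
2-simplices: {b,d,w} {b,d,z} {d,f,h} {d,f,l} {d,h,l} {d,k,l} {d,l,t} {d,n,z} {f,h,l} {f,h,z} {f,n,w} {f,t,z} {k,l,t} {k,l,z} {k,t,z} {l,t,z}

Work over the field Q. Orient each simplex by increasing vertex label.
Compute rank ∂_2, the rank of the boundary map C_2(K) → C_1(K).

rank∂_2=14

n_0=10 n_1=34 n_2=16  [Q]
∂1: piv[bd,bf,bn,bw,bz,dh,dk,dl,dt] rk=9  ker:df,dn,dw,dz,fh,fl,fn,ft,fw,fz,hl,ht,hw,hz,kl,kt,kz,ln,lt,lw,lz,nt,nw,nz,tz
∂2: piv[bdw,bdz,dfh,dfl,dhl,dkl,dlt,dnz,fhz,fnw,ftz,klt,klz,ktz] rk=14  ker:fhl,ltz
rk∂_2=14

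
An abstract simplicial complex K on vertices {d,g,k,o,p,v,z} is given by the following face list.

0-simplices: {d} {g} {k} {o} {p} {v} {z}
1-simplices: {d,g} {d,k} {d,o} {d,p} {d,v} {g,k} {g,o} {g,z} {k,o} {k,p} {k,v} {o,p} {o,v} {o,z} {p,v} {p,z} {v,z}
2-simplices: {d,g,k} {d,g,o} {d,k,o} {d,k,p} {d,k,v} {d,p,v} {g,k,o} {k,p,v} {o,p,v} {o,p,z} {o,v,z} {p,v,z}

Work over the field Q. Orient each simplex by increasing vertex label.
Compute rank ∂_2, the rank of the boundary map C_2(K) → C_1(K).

rank∂_2=9

n_0=7 n_1=17 n_2=12  [Q]
∂1: piv[dg,dk,do,dp,dv,gz] rk=6  ker:gk,go,ko,kp,kv,op,ov,oz,pv,pz,vz
∂2: piv[dgk,dgo,dko,dkp,dkv,dpv,opv,opz,ovz] rk=9  ker:gko,kpv,pvz
rk∂_2=9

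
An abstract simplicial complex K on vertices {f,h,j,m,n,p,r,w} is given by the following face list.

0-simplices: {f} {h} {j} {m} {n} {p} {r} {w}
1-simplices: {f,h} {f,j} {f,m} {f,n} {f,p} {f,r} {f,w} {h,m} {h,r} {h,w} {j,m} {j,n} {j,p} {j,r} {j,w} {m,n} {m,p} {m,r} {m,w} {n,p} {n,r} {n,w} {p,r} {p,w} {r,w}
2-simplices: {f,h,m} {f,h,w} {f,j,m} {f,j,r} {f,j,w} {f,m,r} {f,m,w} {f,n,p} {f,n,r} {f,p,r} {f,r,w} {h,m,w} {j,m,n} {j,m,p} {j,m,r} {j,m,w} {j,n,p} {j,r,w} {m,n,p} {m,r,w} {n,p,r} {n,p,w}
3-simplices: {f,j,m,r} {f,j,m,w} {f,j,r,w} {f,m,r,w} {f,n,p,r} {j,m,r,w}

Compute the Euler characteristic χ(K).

n_0=8 n_1=25 n_2=22 n_3=6
χ=+8−25+22−6=-1

χ(K)=-1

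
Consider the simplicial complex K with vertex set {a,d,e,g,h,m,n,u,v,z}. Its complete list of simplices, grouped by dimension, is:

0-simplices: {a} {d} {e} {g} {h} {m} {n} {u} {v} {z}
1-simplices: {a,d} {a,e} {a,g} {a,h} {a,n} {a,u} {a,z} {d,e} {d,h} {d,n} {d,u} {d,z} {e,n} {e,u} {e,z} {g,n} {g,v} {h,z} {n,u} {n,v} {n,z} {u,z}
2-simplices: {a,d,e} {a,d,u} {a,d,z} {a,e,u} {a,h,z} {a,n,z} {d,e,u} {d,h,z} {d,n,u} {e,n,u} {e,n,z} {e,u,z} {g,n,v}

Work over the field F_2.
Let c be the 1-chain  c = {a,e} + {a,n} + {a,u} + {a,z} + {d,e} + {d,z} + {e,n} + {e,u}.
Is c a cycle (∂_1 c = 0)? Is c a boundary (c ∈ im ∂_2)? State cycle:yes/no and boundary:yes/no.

n_0=10 n_1=22 n_2=13  [Z2]
∂1: piv[ad,ae,ag,ah,an,au,az,gv] rk=8  ker:de,dh,dn,du,dz,en,eu,ez,gn,hz,nu,nv,nz,uz
∂2: piv[ade,adu,adz,aeu,ahz,anz,dhz,dnu,enu,enz,euz,gnv] rk=12  ker:deu
∂1c = 0
c vs im∂2: residual ≠ 0 ⇒ not boundary

cycle:yes boundary:no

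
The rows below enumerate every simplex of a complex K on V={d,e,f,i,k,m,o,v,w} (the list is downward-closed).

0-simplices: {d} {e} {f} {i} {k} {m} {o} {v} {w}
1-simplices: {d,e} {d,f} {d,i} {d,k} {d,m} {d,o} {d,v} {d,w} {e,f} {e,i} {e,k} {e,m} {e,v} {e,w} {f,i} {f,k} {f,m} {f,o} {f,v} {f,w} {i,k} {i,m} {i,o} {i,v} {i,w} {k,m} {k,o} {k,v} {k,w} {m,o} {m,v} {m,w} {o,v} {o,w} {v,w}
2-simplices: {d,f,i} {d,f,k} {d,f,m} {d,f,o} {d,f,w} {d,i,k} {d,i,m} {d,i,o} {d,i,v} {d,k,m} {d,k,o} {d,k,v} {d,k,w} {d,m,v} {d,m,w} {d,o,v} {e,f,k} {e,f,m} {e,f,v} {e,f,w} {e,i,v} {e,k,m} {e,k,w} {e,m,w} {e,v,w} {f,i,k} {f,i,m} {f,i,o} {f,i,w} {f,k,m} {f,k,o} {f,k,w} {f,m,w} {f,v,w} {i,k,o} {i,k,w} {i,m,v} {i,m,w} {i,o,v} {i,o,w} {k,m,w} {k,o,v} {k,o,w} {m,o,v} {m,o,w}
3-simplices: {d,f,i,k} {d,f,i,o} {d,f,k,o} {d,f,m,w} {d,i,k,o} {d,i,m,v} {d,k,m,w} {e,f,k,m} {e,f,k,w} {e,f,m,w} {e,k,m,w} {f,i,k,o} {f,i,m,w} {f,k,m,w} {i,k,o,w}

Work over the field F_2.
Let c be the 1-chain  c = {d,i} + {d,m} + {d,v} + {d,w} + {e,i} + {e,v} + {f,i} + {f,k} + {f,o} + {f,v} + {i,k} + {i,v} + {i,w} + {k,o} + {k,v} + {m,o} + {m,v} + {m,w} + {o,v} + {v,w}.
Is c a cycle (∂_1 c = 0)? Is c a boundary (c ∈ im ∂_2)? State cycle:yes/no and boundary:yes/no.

n_0=9 n_1=35 n_2=45 n_3=15  [Z2]
∂1: piv[de,df,di,dk,dm,do,dv,dw] rk=8  ker:ef,ei,ek,em,ev,ew,fi,fk,fm,fo,fv,fw,ik,im,io,iv,iw,km,ko,kv,kw,mo,mv,mw,ov,ow,vw
∂2: piv[dfi,dfk,dfm,dfo,dfw,dik,dim,dio,div,dkm,dko,dkv,dkw,dmv,dmw,dov,efk,efm,efv,efw,eiv,evw,fiw,iow,mov] rk=25  ker:ekm,ekw,emw,fik,fim,fio,fkm,fko,fkw,fmw,fvw,iko,ikw,imv,imw,iov,kmw,kov,kow,mow
∂3: piv[dfik,dfio,dfko,dfmw,diko,dimv,dkmw,efkm,efkw,efmw,ekmw,fimw,ikow] rk=13  ker:fiko,fkmw
∂1c = 0
c vs im∂2: reduces to 0 ⇒ boundary

cycle:yes boundary:yes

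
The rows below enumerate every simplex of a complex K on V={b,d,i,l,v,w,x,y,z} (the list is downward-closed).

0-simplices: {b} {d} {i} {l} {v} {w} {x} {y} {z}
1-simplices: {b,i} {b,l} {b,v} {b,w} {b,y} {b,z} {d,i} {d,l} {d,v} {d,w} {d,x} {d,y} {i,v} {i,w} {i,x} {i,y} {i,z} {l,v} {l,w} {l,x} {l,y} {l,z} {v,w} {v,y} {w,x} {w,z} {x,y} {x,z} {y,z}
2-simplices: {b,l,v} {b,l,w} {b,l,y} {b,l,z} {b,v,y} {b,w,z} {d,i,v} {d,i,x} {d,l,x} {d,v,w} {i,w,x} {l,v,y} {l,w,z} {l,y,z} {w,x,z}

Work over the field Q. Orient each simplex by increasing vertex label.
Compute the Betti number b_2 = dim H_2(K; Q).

n_0=9 n_1=29 n_2=15  [Q]
∂1: piv[bi,bl,bv,bw,by,bz,di,dx] rk=8  ker:dl,dv,dw,dy,iv,iw,ix,iy,iz,lv,lw,lx,ly,lz,vw,vy,wx,wz,xy,xz,yz
∂2: piv[blv,blw,bly,blz,bvy,bwz,div,dix,dlx,dvw,iwx,lyz,wxz] rk=13  ker:lvy,lwz
b_2=(15−13)−0=2

b_2=2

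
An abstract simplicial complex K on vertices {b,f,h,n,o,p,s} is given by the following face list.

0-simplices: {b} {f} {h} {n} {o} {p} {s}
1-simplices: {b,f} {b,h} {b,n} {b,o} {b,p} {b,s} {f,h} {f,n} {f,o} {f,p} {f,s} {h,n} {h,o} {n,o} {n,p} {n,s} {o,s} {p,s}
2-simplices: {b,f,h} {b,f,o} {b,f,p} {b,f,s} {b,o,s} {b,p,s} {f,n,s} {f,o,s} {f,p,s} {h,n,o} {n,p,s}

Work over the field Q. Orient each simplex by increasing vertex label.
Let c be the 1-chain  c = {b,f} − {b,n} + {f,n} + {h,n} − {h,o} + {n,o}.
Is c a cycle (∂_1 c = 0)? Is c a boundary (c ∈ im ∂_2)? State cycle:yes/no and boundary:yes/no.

n_0=7 n_1=18 n_2=11  [Q]
∂1: piv[bf,bh,bn,bo,bp,bs] rk=6  ker:fh,fn,fo,fp,fs,hn,ho,no,np,ns,os,ps
∂2: piv[bfh,bfo,bfp,bfs,bos,bps,fns,hno,nps] rk=9  ker:fos,fps
∂1c = 0
c vs im∂2: residual ≠ 0 ⇒ not boundary

cycle:yes boundary:no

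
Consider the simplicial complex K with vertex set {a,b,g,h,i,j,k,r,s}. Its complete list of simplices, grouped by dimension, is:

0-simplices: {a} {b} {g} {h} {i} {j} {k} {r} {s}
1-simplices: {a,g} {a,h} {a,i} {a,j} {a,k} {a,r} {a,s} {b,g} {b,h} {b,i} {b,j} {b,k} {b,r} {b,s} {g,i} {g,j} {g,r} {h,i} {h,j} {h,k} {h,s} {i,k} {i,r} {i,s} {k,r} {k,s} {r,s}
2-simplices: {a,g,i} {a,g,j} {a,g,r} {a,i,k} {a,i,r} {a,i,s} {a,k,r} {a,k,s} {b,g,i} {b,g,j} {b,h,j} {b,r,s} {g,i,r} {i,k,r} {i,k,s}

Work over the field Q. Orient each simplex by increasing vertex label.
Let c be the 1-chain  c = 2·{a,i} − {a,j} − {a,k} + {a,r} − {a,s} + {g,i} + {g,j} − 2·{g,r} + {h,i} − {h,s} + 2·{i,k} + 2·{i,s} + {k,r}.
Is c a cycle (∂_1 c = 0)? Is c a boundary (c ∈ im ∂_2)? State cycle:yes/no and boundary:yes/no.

n_0=9 n_1=27 n_2=15  [Q]
∂1: piv[ag,ah,ai,aj,ak,ar,as,bg] rk=8  ker:bh,bi,bj,bk,br,bs,gi,gj,gr,hi,hj,hk,hs,ik,ir,is,kr,ks,rs
∂2: piv[agi,agj,agr,aik,air,ais,akr,aks,bgi,bgj,bhj,brs] rk=12  ker:gir,ikr,iks
∂1c = 0
c vs im∂2: residual ≠ 0 ⇒ not boundary

cycle:yes boundary:no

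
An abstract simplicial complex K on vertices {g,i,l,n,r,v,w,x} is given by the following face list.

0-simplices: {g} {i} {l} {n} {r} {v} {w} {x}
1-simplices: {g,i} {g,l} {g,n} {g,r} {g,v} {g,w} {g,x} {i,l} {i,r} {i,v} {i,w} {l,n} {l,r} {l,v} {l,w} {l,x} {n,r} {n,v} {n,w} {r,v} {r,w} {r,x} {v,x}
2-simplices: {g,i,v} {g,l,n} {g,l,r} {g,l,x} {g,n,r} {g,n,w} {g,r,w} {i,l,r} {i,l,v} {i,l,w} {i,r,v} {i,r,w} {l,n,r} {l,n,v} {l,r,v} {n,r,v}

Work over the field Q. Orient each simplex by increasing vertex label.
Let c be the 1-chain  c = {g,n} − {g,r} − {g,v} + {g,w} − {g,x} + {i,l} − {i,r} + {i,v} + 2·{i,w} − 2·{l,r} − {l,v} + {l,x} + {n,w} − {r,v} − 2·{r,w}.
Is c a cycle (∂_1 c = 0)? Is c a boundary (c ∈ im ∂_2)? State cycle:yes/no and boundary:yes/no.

cycle:no boundary:no

n_0=8 n_1=23 n_2=16  [Q]
∂1: piv[gi,gl,gn,gr,gv,gw,gx] rk=7  ker:il,ir,iv,iw,ln,lr,lv,lw,lx,nr,nv,nw,rv,rw,rx,vx
∂2: piv[giv,gln,glr,glx,gnr,gnw,grw,ilr,ilv,ilw,irv,irw,lnv] rk=13  ker:lnr,lrv,nrv
∂1c = {g} − 3·{i} + 3·{l} − {r} − 2·{v} + 2·{w}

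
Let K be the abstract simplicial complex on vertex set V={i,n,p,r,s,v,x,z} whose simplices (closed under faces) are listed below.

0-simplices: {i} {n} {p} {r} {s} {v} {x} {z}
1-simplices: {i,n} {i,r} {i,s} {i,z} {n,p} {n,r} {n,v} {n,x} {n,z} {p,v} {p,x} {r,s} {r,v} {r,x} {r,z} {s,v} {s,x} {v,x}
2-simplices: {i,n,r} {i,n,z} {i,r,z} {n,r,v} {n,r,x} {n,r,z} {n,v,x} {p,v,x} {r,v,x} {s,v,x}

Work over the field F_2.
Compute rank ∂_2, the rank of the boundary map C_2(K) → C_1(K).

n_0=8 n_1=18 n_2=10  [Z2]
∂1: piv[in,ir,is,iz,np,nv,nx] rk=7  ker:nr,nz,pv,px,rs,rv,rx,rz,sv,sx,vx
∂2: piv[inr,inz,irz,nrv,nrx,nvx,pvx,svx] rk=8  ker:nrz,rvx
rk∂_2=8

rank∂_2=8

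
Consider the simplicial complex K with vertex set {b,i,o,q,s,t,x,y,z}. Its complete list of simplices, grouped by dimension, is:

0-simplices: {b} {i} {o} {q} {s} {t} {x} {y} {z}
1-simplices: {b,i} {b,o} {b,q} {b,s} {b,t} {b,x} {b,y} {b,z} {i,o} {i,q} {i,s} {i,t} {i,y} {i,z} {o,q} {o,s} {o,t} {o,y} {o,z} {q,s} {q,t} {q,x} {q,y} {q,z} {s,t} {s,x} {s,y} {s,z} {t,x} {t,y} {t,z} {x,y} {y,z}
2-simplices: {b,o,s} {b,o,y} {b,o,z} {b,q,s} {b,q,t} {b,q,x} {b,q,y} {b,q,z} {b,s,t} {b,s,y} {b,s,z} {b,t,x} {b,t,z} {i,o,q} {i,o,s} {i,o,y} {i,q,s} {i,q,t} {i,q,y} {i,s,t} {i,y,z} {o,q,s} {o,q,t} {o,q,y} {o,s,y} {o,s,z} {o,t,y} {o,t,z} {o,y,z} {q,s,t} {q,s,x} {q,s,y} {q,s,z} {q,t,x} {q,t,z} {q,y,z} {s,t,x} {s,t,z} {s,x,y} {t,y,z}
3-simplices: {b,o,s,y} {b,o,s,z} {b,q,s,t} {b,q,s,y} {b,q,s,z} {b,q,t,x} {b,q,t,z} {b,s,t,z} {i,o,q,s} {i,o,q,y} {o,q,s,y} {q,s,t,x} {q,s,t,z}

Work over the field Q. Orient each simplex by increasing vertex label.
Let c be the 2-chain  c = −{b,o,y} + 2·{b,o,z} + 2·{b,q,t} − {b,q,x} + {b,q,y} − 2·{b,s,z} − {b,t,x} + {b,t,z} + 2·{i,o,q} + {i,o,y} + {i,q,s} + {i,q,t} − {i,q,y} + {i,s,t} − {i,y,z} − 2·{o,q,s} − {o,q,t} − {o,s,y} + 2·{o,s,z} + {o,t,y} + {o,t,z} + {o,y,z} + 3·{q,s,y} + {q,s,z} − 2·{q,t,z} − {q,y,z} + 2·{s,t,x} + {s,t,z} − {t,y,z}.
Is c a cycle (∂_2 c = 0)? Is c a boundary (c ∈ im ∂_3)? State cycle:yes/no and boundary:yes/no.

cycle:no boundary:no

n_0=9 n_1=33 n_2=40 n_3=13  [Q]
∂1: piv[bi,bo,bq,bs,bt,bx,by,bz] rk=8  ker:io,iq,is,it,iy,iz,oq,os,ot,oy,oz,qs,qt,qx,qy,qz,st,sx,sy,sz,tx,ty,tz,xy,yz
∂2: piv[bos,boy,boz,bqs,bqt,bqx,bqy,bqz,bst,bsy,bsz,btx,btz,ioq,ios,ioy,iqs,iqt,iyz,oqt,oty,oyz,qsx,sxy] rk=24  ker:iqy,ist,oqs,oqy,osy,osz,otz,qst,qsy,qsz,qtx,qtz,qyz,stx,stz,tyz
∂3: piv[bosy,bosz,bqst,bqsy,bqsz,bqtx,bqtz,bstz,ioqs,ioqy,oqsy,qstx] rk=12  ker:qstz
∂2c = {b,o} + 2·{b,q} − 2·{b,s} − 2·{b,t} + 2·{b,x} − {b,z} + 3·{i,o} − {i,q} − 2·{i,t} − {i,y} + {i,z} − {o,q} + 3·{o,s} + 3·{o,t} + {o,y} − 2·{o,z} + 3·{q,s} − {q,x} − 4·{q,y} + 2·{q,z} + 4·{s,t} − 2·{s,x} + 2·{s,y} + {t,x} + 2·{t,z} − 2·{y,z}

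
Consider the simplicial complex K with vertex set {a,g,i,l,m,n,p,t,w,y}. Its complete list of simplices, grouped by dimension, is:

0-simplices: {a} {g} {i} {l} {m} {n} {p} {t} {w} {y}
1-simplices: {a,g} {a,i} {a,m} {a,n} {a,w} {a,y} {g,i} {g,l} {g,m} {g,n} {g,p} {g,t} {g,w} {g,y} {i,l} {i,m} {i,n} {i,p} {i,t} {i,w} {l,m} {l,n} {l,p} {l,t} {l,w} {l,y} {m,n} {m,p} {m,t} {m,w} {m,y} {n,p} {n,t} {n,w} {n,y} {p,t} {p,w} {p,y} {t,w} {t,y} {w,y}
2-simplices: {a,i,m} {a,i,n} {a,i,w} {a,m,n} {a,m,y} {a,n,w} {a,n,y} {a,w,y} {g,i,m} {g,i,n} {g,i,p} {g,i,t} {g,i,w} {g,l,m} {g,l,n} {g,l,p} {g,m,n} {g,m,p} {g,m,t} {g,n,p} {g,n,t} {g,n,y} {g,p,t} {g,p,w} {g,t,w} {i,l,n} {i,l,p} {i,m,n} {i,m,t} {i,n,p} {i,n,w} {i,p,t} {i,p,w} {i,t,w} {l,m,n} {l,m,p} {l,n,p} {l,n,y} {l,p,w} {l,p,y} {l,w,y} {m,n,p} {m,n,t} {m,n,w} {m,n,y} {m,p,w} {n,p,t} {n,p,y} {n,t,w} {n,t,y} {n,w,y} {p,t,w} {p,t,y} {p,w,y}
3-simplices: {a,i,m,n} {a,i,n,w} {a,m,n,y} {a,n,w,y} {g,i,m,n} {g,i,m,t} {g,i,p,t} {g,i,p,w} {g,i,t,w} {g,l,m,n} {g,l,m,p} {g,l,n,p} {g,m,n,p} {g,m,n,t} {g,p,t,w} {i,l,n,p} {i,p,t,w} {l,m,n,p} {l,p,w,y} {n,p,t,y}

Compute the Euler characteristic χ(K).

n_0=10 n_1=41 n_2=54 n_3=20
χ=+10−41+54−20=3

χ(K)=3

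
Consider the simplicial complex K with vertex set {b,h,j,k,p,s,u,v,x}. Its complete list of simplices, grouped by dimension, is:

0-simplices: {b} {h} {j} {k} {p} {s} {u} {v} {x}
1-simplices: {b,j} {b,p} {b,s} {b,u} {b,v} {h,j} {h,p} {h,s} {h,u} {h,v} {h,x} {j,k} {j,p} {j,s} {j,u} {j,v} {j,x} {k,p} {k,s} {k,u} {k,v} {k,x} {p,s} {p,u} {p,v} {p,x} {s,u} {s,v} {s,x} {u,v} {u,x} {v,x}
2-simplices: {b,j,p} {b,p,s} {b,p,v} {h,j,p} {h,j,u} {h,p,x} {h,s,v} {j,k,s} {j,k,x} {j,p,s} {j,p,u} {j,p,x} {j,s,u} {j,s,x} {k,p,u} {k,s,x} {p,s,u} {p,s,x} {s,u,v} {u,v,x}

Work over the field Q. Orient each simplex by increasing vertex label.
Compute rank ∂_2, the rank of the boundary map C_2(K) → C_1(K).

n_0=9 n_1=32 n_2=20  [Q]
∂1: piv[bj,bp,bs,bu,bv,hj,hx,jk] rk=8  ker:hp,hs,hu,hv,jp,js,ju,jv,jx,kp,ks,ku,kv,kx,ps,pu,pv,px,su,sv,sx,uv,ux,vx
∂2: piv[bjp,bps,bpv,hjp,hju,hpx,hsv,jks,jkx,jps,jpu,jpx,jsu,jsx,kpu,suv,uvx] rk=17  ker:ksx,psu,psx
rk∂_2=17

rank∂_2=17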